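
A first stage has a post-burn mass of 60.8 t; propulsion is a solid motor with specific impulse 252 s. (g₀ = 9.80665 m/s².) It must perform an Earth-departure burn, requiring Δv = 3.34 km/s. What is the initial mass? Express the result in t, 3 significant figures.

v_e = Isp · g₀ = 252 × 9.80665 = 2471.3 m/s.
By the Tsiolkovsky rocket equation, m₀/m_f = exp(Δv / v_e) = exp(3340 / 2471.3) = exp(1.3515) = 3.8633.
m₀ = m_f × 3.8633 = 60.8 × 3.8633 = 234.889 t.

initial mass ≈ 235 t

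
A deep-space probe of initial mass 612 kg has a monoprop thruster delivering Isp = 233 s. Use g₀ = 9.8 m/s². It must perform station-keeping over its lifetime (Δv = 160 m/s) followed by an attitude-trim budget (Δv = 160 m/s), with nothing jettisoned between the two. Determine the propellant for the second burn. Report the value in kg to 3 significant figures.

propellant for the second burn ≈ 38.6 kg

v_e = Isp · g₀ = 233 × 9.8 = 2283.4 m/s.
After the first burn: m = 612 × exp(−160/2283.4) = 612 × 0.93233 = 570.586 kg.
After the second burn: m = 570.586 × exp(−160/2283.4) = 570.586 × 0.93233 = 531.974 kg.
Second-burn propellant = 570.586 − 531.974 = 38.612 kg.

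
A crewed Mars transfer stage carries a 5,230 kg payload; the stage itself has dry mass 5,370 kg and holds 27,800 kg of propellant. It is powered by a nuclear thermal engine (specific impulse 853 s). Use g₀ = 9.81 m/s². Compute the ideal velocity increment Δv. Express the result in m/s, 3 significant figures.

Δv ≈ 10800 m/s

v_e = Isp · g₀ = 853 × 9.81 = 8367.9 m/s.
m₀ = payload + dry + propellant = 5,230 + 5,370 + 27,800 = 38,400 kg.
m_f = payload + dry = 5,230 + 5,370 = 10,600 kg.
Rocket equation: Δv = v_e · ln(m₀/m_f) = 8367.9 × ln(3.623) = 8367.9 × 1.2872 ≈ 10771.2 m/s.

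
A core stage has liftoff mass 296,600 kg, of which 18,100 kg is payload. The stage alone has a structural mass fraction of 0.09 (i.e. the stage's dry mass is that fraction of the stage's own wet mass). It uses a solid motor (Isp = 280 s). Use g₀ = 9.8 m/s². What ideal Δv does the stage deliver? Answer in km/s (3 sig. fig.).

Stage wet mass = m₀ − payload = 296,600 − 18,100 = 278,500 kg.
Stage dry mass = ε × stage wet mass = 0.09 × 278,500 = 25,065 kg.
Burnout mass m_f = stage dry + payload = 25,065 + 18,100 = 43,165 kg.
v_e = Isp · g₀ = 280 × 9.8 = 2744.0 m/s.
Δv = v_e · ln(296,600/43,165) = 2744.0 × ln(6.871) = 2744.0 × 1.9274 ≈ 5289 m/s.

Δv ≈ 5.29 km/s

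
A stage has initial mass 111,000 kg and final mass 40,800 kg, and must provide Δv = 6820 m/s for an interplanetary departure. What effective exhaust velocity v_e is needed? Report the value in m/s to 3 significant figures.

v_e ≈ 6810 m/s

ln(m₀/m_f) = ln(111000/40800) = ln(2.721) = 1.0008.
v_e = Δv / ln(m₀/m_f) = 6820 / 1.0008 = 6814.2 m/s.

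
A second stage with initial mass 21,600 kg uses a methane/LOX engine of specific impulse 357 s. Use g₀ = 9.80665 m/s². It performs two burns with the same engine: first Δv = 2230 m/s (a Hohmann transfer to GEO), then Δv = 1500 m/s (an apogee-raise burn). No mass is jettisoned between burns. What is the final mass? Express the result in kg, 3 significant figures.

final mass ≈ 7440 kg

v_e = Isp · g₀ = 357 × 9.80665 = 3501.0 m/s.
After the first burn: m = 21600 × exp(−2230/3501.0) = 21600 × 0.52889 = 11,424 kg.
After the second burn: m = 11,424 × exp(−1500/3501.0) = 11,424 × 0.65152 = 7,442.96 kg.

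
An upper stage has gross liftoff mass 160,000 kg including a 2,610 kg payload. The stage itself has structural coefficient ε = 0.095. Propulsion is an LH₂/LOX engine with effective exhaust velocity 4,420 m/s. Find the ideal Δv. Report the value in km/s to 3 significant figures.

Δv ≈ 9.77 km/s

Stage wet mass = m₀ − payload = 160,000 − 2,610 = 157,390 kg.
Stage dry mass = ε × stage wet mass = 0.095 × 157,390 = 14,952.1 kg.
Burnout mass m_f = stage dry + payload = 14,952.1 + 2,610 = 17,562.1 kg.
Δv = v_e · ln(160,000/17,562.1) = 4420.0 × ln(9.111) = 4420.0 × 2.2094 ≈ 9766 m/s.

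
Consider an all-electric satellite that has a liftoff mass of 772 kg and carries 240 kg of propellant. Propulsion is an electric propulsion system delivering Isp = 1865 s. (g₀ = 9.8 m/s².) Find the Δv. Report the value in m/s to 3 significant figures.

v_e = Isp · g₀ = 1865 × 9.8 = 18277.0 m/s.
m_f = m₀ − m_prop = 772 − 240 = 532 kg.
Rocket equation: Δv = v_e · ln(m₀/m_f) = 18277.0 × ln(1.451) = 18277.0 × 0.3723 ≈ 6805.3 m/s.

Δv ≈ 6810 m/s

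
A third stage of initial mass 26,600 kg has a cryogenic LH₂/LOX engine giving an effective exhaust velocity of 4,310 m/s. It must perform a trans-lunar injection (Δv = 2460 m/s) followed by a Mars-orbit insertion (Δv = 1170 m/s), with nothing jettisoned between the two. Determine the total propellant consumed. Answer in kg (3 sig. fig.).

After the first burn: m = 26600 × exp(−2460/4310.0) = 26600 × 0.56509 = 15,031.4 kg.
After the second burn: m = 15,031.4 × exp(−1170/4310.0) = 15,031.4 × 0.76226 = 11,457.8 kg.
Total propellant = m₀ − m_final = 26600 − 11,457.8 = 15,142.2 kg.

total propellant consumed ≈ 15100 kg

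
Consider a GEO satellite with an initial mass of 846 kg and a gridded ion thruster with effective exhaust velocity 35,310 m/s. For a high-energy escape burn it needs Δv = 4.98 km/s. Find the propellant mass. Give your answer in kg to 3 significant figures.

m₀/m_f = exp(Δv / v_e) = exp(4980 / 35310.0) = exp(0.1410) = 1.1515.
m_f = 846 / 1.1515 = 734.694 kg, so propellant = m₀ − m_f = 846 − 734.694 = 111.306 kg.

propellant mass ≈ 111 kg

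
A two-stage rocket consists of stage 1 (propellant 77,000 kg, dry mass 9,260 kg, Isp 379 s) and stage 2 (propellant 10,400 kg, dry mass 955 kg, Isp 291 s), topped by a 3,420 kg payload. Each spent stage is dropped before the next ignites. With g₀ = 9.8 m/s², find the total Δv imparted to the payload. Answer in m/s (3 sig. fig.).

Ignition mass of stage 1 = 77,000+9,260 + 10,400+955 + 3,420 = 101,035 kg.
Stage 1: m₀ = 101,035 kg, m_f = 101,035 − 77,000 = 24,035 kg; Δv = 379×9.8×ln(4.204) = 3714.2×1.4360 ≈ 5333 m/s.
Stage 2: m₀ = 14,775 kg, m_f = 14,775 − 10,400 = 4,375 kg; Δv = 291×9.8×ln(3.377) = 2851.8×1.2170 ≈ 3471 m/s.
Total Δv = 5333 + 3471 = 8804 m/s.

Δv ≈ 8800 m/s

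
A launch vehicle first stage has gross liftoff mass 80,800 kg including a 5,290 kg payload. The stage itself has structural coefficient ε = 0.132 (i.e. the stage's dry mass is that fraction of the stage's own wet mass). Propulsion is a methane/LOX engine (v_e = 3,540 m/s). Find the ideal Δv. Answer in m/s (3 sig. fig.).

Stage wet mass = m₀ − payload = 80,800 − 5,290 = 75,510 kg.
Stage dry mass = ε × stage wet mass = 0.132 × 75,510 = 9,967.32 kg.
Burnout mass m_f = stage dry + payload = 9,967.32 + 5,290 = 15,257.32 kg.
Using Δv = v_e ln(m₀/m_f): Δv = v_e · ln(80,800/15,257.32) = 3540.0 × ln(5.296) = 3540.0 × 1.6669 ≈ 5901 m/s.

Δv ≈ 5900 m/s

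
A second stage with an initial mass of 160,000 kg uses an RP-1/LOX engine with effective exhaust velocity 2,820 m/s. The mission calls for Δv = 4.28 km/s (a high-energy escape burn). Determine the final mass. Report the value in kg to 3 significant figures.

Rocket equation: m₀/m_f = exp(Δv / v_e) = exp(4280 / 2820.0) = exp(1.5177) = 4.5619.
m_f = m₀ / 4.5619 = 160,000 / 4.5619 = 35,073.1 kg.

final mass ≈ 35100 kg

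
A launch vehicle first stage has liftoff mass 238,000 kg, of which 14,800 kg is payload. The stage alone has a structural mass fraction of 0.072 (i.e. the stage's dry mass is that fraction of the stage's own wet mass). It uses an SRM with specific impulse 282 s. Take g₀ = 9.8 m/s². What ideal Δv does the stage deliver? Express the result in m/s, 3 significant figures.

Stage wet mass = m₀ − payload = 238,000 − 14,800 = 223,200 kg.
Stage dry mass = ε × stage wet mass = 0.072 × 223,200 = 16,070.4 kg.
Burnout mass m_f = stage dry + payload = 16,070.4 + 14,800 = 30,870.4 kg.
v_e = Isp · g₀ = 282 × 9.8 = 2763.6 m/s.
Using Δv = v_e ln(m₀/m_f): Δv = v_e · ln(238,000/30,870.4) = 2763.6 × ln(7.71) = 2763.6 × 2.0425 ≈ 5645 m/s.

Δv ≈ 5640 m/s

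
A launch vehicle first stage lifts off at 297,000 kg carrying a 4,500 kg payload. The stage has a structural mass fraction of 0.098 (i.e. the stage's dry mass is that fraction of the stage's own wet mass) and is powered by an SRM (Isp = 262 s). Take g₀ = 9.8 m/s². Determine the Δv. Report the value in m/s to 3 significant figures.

Stage wet mass = m₀ − payload = 297,000 − 4,500 = 292,500 kg.
Stage dry mass = ε × stage wet mass = 0.098 × 292,500 = 28,665 kg.
Burnout mass m_f = stage dry + payload = 28,665 + 4,500 = 33,165 kg.
v_e = Isp · g₀ = 262 × 9.8 = 2567.6 m/s.
Rocket equation: Δv = v_e · ln(297,000/33,165) = 2567.6 × ln(8.955) = 2567.6 × 2.1922 ≈ 5629 m/s.

Δv ≈ 5630 m/s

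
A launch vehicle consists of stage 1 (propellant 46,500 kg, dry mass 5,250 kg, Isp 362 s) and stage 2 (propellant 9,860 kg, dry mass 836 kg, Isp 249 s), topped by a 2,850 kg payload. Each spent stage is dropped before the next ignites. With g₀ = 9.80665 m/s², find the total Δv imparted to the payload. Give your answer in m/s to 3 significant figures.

Ignition mass of stage 1 = 46,500+5,250 + 9,860+836 + 2,850 = 65,296 kg.
Stage 1: m₀ = 65,296 kg, m_f = 65,296 − 46,500 = 18,796 kg; Δv = 362×9.80665×ln(3.474) = 3550.0×1.2453 ≈ 4421 m/s.
Stage 2: m₀ = 13,546 kg, m_f = 13,546 − 9,860 = 3,686 kg; Δv = 249×9.80665×ln(3.675) = 2441.9×1.3015 ≈ 3178 m/s.
Total Δv = 4421 + 3178 = 7599 m/s.

Δv ≈ 7600 m/s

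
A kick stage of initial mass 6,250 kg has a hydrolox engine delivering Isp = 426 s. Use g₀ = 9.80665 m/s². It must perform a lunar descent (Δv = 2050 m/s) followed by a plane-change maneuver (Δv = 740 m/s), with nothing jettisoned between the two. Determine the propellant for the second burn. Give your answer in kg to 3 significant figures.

v_e = Isp · g₀ = 426 × 9.80665 = 4177.6 m/s.
After the first burn: m = 6250 × exp(−2050/4177.6) = 6250 × 0.61219 = 3,826.19 kg.
After the second burn: m = 3,826.19 × exp(−740/4177.6) = 3,826.19 × 0.83767 = 3,205.08 kg.
Second-burn propellant = 3,826.19 − 3,205.08 = 621.11 kg.

propellant for the second burn ≈ 621 kg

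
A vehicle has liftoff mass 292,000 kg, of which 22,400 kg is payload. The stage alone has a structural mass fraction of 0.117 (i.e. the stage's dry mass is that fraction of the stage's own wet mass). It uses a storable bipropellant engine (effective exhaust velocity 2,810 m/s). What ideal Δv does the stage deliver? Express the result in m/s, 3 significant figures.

Stage wet mass = m₀ − payload = 292,000 − 22,400 = 269,600 kg.
Stage dry mass = ε × stage wet mass = 0.117 × 269,600 = 31,543.2 kg.
Burnout mass m_f = stage dry + payload = 31,543.2 + 22,400 = 53,943.2 kg.
From the ideal rocket equation, Δv = v_e · ln(292,000/53,943.2) = 2810.0 × ln(5.413) = 2810.0 × 1.6888 ≈ 4746 m/s.

Δv ≈ 4750 m/s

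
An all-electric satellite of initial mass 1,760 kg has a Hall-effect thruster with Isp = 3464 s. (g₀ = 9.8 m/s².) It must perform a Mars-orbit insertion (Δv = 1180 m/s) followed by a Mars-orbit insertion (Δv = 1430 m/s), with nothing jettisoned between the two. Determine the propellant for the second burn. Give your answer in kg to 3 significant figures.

propellant for the second burn ≈ 70.1 kg

v_e = Isp · g₀ = 3464 × 9.8 = 33947.2 m/s.
After the first burn: m = 1760 × exp(−1180/33947.2) = 1760 × 0.96584 = 1,699.88 kg.
After the second burn: m = 1,699.88 × exp(−1430/33947.2) = 1,699.88 × 0.95875 = 1,629.76 kg.
Second-burn propellant = 1,699.88 − 1,629.76 = 70.12 kg.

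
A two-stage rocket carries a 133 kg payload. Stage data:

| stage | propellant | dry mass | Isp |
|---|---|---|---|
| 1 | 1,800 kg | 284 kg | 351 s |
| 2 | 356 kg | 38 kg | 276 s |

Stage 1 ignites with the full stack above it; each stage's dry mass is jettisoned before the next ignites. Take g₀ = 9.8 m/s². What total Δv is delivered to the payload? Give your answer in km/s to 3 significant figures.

Δv ≈ 7.07 km/s

Ignition mass of stage 1 = 1,800+284 + 356+38 + 133 = 2,611 kg.
Stage 1: m₀ = 2,611 kg, m_f = 2,611 − 1,800 = 811 kg; Δv = 351×9.8×ln(3.219) = 3439.8×1.1692 ≈ 4022 m/s.
Stage 2: m₀ = 527 kg, m_f = 527 − 356 = 171 kg; Δv = 276×9.8×ln(3.082) = 2704.8×1.1255 ≈ 3044 m/s.
Total Δv = 4022 + 3044 = 7066 m/s.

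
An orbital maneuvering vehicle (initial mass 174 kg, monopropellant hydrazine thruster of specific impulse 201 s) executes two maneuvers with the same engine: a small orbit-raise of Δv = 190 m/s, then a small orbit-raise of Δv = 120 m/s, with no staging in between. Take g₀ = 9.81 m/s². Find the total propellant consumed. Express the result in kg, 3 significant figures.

total propellant consumed ≈ 25.3 kg

v_e = Isp · g₀ = 201 × 9.81 = 1971.8 m/s.
After the first burn: m = 174 × exp(−190/1971.8) = 174 × 0.90814 = 158.016 kg.
After the second burn: m = 158.016 × exp(−120/1971.8) = 158.016 × 0.94096 = 148.687 kg.
Total propellant = m₀ − m_final = 174 − 148.687 = 25.313 kg.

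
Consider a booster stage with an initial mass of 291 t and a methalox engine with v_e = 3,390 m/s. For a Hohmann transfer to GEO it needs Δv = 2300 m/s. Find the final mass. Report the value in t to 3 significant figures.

From the ideal rocket equation, m₀/m_f = exp(Δv / v_e) = exp(2300 / 3390.0) = exp(0.6785) = 1.9709.
m_f = m₀ / 1.9709 = 291 / 1.9709 = 147.648 t.

final mass ≈ 148 t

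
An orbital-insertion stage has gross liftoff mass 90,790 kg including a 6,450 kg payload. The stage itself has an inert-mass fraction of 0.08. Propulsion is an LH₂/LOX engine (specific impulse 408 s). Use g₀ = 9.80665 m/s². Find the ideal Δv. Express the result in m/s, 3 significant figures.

Stage wet mass = m₀ − payload = 90,790 − 6,450 = 84,340 kg.
Stage dry mass = ε × stage wet mass = 0.08 × 84,340 = 6,747.2 kg.
Burnout mass m_f = stage dry + payload = 6,747.2 + 6,450 = 13,197.2 kg.
v_e = Isp · g₀ = 408 × 9.80665 = 4001.1 m/s.
Using Δv = v_e ln(m₀/m_f): Δv = v_e · ln(90,790/13,197.2) = 4001.1 × ln(6.879) = 4001.1 × 1.9285 ≈ 7716 m/s.

Δv ≈ 7720 m/s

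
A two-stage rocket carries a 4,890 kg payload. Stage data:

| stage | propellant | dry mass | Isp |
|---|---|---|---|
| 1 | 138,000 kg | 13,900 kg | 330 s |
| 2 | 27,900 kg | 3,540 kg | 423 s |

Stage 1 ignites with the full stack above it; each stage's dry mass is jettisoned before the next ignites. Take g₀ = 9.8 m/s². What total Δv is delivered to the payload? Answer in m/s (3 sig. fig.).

Ignition mass of stage 1 = 138,000+13,900 + 27,900+3,540 + 4,890 = 188,230 kg.
Stage 1: m₀ = 188,230 kg, m_f = 188,230 − 138,000 = 50,230 kg; Δv = 330×9.8×ln(3.747) = 3234.0×1.3211 ≈ 4272 m/s.
Stage 2: m₀ = 36,330 kg, m_f = 36,330 − 27,900 = 8,430 kg; Δv = 423×9.8×ln(4.31) = 4145.4×1.4608 ≈ 6056 m/s.
Total Δv = 4272 + 6056 = 10328 m/s.

Δv ≈ 10300 m/s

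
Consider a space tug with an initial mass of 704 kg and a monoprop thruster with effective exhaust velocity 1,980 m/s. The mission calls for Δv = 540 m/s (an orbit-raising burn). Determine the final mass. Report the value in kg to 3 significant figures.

From the ideal rocket equation, m₀/m_f = exp(Δv / v_e) = exp(540 / 1980.0) = exp(0.2727) = 1.3135.
m_f = m₀ / 1.3135 = 704 / 1.3135 = 535.973 kg.

final mass ≈ 536 kg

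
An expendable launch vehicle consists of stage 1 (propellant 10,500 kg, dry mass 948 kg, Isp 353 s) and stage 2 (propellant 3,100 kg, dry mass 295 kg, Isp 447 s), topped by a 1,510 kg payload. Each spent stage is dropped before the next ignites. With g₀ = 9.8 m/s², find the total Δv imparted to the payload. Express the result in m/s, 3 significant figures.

Ignition mass of stage 1 = 10,500+948 + 3,100+295 + 1,510 = 16,353 kg.
Stage 1: m₀ = 16,353 kg, m_f = 16,353 − 10,500 = 5,853 kg; Δv = 353×9.8×ln(2.794) = 3459.4×1.0275 ≈ 3554 m/s.
Stage 2: m₀ = 4,905 kg, m_f = 4,905 − 3,100 = 1,805 kg; Δv = 447×9.8×ln(2.717) = 4380.6×0.9997 ≈ 4379 m/s.
Total Δv = 3554 + 4379 = 7933 m/s.

Δv ≈ 7930 m/s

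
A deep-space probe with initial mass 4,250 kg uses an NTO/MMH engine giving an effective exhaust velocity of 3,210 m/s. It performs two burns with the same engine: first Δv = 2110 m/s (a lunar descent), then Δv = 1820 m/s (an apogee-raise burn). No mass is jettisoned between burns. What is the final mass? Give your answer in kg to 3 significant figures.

final mass ≈ 1250 kg

After the first burn: m = 4250 × exp(−2110/3210.0) = 4250 × 0.51824 = 2,202.52 kg.
After the second burn: m = 2,202.52 × exp(−1820/3210.0) = 2,202.52 × 0.56724 = 1,249.36 kg.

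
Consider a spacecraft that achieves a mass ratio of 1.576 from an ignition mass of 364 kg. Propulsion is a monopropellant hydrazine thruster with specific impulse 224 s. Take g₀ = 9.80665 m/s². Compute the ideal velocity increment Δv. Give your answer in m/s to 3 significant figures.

v_e = Isp · g₀ = 224 × 9.80665 = 2196.7 m/s.
Using Δv = v_e ln(m₀/m_f): Δv = v_e · ln(1.576) = 2196.7 × 0.4549 ≈ 999.3 m/s.

Δv ≈ 999 m/s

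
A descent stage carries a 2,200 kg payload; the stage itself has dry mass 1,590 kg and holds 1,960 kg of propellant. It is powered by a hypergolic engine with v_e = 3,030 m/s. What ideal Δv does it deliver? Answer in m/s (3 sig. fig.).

m₀ = payload + dry + propellant = 2,200 + 1,590 + 1,960 = 5,750 kg.
m_f = payload + dry = 2,200 + 1,590 = 3,790 kg.
Δv = v_e · ln(m₀/m_f) = 3030.0 × ln(1.517) = 3030.0 × 0.4168 ≈ 1263.0 m/s.

Δv ≈ 1260 m/s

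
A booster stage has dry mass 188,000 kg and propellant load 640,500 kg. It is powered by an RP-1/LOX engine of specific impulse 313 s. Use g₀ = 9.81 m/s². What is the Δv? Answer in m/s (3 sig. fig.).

v_e = Isp · g₀ = 313 × 9.81 = 3070.5 m/s.
m₀ = m_dry + m_prop = 188,000 + 640,500 = 828,500 kg.
By the Tsiolkovsky rocket equation, Δv = v_e · ln(m₀/m_f) = 3070.5 × ln(4.407) = 3070.5 × 1.4832 ≈ 4554.1 m/s.

Δv ≈ 4550 m/s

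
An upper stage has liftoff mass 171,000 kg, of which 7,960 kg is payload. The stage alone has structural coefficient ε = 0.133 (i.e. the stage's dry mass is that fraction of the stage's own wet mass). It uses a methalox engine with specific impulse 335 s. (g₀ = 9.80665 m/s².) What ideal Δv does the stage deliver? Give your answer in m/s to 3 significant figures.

Stage wet mass = m₀ − payload = 171,000 − 7,960 = 163,040 kg.
Stage dry mass = ε × stage wet mass = 0.133 × 163,040 = 21,684.3 kg.
Burnout mass m_f = stage dry + payload = 21,684.3 + 7,960 = 29,644.3 kg.
v_e = Isp · g₀ = 335 × 9.80665 = 3285.2 m/s.
By the Tsiolkovsky rocket equation, Δv = v_e · ln(171,000/29,644.3) = 3285.2 × ln(5.768) = 3285.2 × 1.7524 ≈ 5757 m/s.

Δv ≈ 5760 m/s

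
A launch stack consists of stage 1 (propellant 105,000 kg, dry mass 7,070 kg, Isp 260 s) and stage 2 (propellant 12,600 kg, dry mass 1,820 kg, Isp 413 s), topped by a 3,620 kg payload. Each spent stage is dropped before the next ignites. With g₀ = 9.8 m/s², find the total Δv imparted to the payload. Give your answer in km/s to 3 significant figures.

Δv ≈ 9.04 km/s

Ignition mass of stage 1 = 105,000+7,070 + 12,600+1,820 + 3,620 = 130,110 kg.
Stage 1: m₀ = 130,110 kg, m_f = 130,110 − 105,000 = 25,110 kg; Δv = 260×9.8×ln(5.182) = 2548.0×1.6451 ≈ 4192 m/s.
Stage 2: m₀ = 18,040 kg, m_f = 18,040 − 12,600 = 5,440 kg; Δv = 413×9.8×ln(3.316) = 4047.4×1.1988 ≈ 4852 m/s.
Total Δv = 4192 + 4852 = 9044 m/s.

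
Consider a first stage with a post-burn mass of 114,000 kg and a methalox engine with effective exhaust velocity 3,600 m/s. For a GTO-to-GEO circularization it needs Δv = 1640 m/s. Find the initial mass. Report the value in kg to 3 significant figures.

By the Tsiolkovsky rocket equation, m₀/m_f = exp(Δv / v_e) = exp(1640 / 3600.0) = exp(0.4556) = 1.5770.
m₀ = m_f × 1.5770 = 114,000 × 1.5770 = 179,778 kg.

initial mass ≈ 180000 kg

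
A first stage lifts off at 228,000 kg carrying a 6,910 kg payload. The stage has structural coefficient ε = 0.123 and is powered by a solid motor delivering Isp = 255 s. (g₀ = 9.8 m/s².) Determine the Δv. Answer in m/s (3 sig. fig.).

Δv ≈ 4750 m/s

Stage wet mass = m₀ − payload = 228,000 − 6,910 = 221,090 kg.
Stage dry mass = ε × stage wet mass = 0.123 × 221,090 = 27,194.1 kg.
Burnout mass m_f = stage dry + payload = 27,194.1 + 6,910 = 34,104.1 kg.
v_e = Isp · g₀ = 255 × 9.8 = 2499.0 m/s.
From the ideal rocket equation, Δv = v_e · ln(228,000/34,104.1) = 2499.0 × ln(6.685) = 2499.0 × 1.8999 ≈ 4748 m/s.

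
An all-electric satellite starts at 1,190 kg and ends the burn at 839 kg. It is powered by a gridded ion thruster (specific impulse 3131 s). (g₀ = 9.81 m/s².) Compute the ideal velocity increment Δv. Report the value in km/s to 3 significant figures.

v_e = Isp · g₀ = 3131 × 9.81 = 30715.1 m/s.
Δv = v_e · ln(m₀/m_f) = 30715.1 × ln(1.418) = 30715.1 × 0.3495 ≈ 10734.9 m/s.

Δv ≈ 10.7 km/s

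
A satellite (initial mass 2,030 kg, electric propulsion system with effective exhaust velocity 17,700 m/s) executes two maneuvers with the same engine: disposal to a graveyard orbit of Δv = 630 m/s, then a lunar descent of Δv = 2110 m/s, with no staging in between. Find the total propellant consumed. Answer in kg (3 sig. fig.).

After the first burn: m = 2030 × exp(−630/17700.0) = 2030 × 0.96503 = 1,959.01 kg.
After the second burn: m = 1,959.01 × exp(−2110/17700.0) = 1,959.01 × 0.88762 = 1,738.86 kg.
Total propellant = m₀ − m_final = 2030 − 1,738.86 = 291.14 kg.

total propellant consumed ≈ 291 kg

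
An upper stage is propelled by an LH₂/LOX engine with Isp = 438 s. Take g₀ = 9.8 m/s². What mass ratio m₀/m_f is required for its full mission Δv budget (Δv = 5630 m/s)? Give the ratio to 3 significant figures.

v_e = Isp · g₀ = 438 × 9.8 = 4292.4 m/s.
m₀/m_f = exp(Δv / v_e) = exp(5630 / 4292.4) = exp(1.3116) = 3.7122.

mass ratio ≈ 3.71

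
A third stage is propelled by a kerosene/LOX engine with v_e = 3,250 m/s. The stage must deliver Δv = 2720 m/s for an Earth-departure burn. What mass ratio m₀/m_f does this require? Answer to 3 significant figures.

mass ratio ≈ 2.31

m₀/m_f = exp(Δv / v_e) = exp(2720 / 3250.0) = exp(0.8369) = 2.3093.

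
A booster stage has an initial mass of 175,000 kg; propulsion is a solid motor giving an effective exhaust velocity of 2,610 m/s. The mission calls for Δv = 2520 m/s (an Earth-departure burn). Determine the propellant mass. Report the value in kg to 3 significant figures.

m₀/m_f = exp(Δv / v_e) = exp(2520 / 2610.0) = exp(0.9655) = 2.6261.
m_f = 175,000 / 2.6261 = 66,638.7 kg, so propellant = m₀ − m_f = 175,000 − 66,638.7 = 108,361.3 kg.

propellant mass ≈ 108000 kg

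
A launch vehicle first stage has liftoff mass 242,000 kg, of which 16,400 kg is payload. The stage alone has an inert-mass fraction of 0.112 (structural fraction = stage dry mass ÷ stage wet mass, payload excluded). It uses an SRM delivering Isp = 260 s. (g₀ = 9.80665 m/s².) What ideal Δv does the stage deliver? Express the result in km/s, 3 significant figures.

Δv ≈ 4.49 km/s

Stage wet mass = m₀ − payload = 242,000 − 16,400 = 225,600 kg.
Stage dry mass = ε × stage wet mass = 0.112 × 225,600 = 25,267.2 kg.
Burnout mass m_f = stage dry + payload = 25,267.2 + 16,400 = 41,667.2 kg.
v_e = Isp · g₀ = 260 × 9.80665 = 2549.7 m/s.
From the ideal rocket equation, Δv = v_e · ln(242,000/41,667.2) = 2549.7 × ln(5.808) = 2549.7 × 1.7592 ≈ 4486 m/s.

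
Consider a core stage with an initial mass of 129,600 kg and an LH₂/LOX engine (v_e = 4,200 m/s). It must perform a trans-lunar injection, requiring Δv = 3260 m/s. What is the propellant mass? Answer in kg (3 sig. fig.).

propellant mass ≈ 70000 kg

m₀/m_f = exp(Δv / v_e) = exp(3260 / 4200.0) = exp(0.7762) = 2.1732.
m_f = 129,600 / 2.1732 = 59,635.6 kg, so propellant = m₀ − m_f = 129,600 − 59,635.6 = 69,964.4 kg.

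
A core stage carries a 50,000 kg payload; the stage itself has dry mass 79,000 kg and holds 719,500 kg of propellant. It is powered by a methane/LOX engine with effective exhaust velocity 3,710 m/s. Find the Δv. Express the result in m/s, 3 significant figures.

Δv ≈ 6990 m/s

m₀ = payload + dry + propellant = 50,000 + 79,000 + 719,500 = 848,500 kg.
m_f = payload + dry = 50,000 + 79,000 = 129,000 kg.
Rocket equation: Δv = v_e · ln(m₀/m_f) = 3710.0 × ln(6.578) = 3710.0 × 1.8837 ≈ 6988.4 m/s.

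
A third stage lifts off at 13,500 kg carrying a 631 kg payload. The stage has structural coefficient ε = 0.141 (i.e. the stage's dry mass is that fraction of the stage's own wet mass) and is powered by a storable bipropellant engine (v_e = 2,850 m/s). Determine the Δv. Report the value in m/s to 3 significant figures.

Stage wet mass = m₀ − payload = 13,500 − 631 = 12,869 kg.
Stage dry mass = ε × stage wet mass = 0.141 × 12,869 = 1,814.53 kg.
Burnout mass m_f = stage dry + payload = 1,814.53 + 631 = 2,445.53 kg.
Δv = v_e · ln(13,500/2,445.53) = 2850.0 × ln(5.52) = 2850.0 × 1.7084 ≈ 4869 m/s.

Δv ≈ 4870 m/s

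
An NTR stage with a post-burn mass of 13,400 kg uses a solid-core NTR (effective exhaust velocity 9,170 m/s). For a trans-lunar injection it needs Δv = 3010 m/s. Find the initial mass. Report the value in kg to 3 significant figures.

initial mass ≈ 18600 kg

From the ideal rocket equation, m₀/m_f = exp(Δv / v_e) = exp(3010 / 9170.0) = exp(0.3282) = 1.3885.
m₀ = m_f × 1.3885 = 13,400 × 1.3885 = 18,605.9 kg.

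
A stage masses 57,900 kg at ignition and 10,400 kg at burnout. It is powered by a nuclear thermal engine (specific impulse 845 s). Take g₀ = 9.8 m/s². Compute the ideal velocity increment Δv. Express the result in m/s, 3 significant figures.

Δv ≈ 14200 m/s

v_e = Isp · g₀ = 845 × 9.8 = 8281.0 m/s.
Δv = v_e · ln(m₀/m_f) = 8281.0 × ln(5.567) = 8281.0 × 1.7169 ≈ 14217.7 m/s.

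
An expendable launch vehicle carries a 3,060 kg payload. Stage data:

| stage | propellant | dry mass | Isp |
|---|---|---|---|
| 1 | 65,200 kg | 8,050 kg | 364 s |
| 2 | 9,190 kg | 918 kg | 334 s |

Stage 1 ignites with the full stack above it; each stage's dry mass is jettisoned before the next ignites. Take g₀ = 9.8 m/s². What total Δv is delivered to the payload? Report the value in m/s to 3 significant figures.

Δv ≈ 8930 m/s

Ignition mass of stage 1 = 65,200+8,050 + 9,190+918 + 3,060 = 86,418 kg.
Stage 1: m₀ = 86,418 kg, m_f = 86,418 − 65,200 = 21,218 kg; Δv = 364×9.8×ln(4.073) = 3567.2×1.4043 ≈ 5010 m/s.
Stage 2: m₀ = 13,168 kg, m_f = 13,168 − 9,190 = 3,978 kg; Δv = 334×9.8×ln(3.31) = 3273.2×1.1970 ≈ 3918 m/s.
Total Δv = 5010 + 3918 = 8928 m/s.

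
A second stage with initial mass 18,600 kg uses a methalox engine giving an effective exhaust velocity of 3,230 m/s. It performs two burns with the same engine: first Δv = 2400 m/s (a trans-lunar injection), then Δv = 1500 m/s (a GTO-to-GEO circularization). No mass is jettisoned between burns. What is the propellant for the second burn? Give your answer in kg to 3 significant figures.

propellant for the second burn ≈ 3290 kg

After the first burn: m = 18600 × exp(−2400/3230.0) = 18600 × 0.47567 = 8,847.46 kg.
After the second burn: m = 8,847.46 × exp(−1500/3230.0) = 8,847.46 × 0.62851 = 5,560.72 kg.
Second-burn propellant = 8,847.46 − 5,560.72 = 3,286.74 kg.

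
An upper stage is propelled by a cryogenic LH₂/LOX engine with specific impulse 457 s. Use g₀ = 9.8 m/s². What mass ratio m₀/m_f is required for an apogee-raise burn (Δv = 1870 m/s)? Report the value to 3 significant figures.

mass ratio ≈ 1.52

v_e = Isp · g₀ = 457 × 9.8 = 4478.6 m/s.
m₀/m_f = exp(Δv / v_e) = exp(1870 / 4478.6) = exp(0.4175) = 1.5182.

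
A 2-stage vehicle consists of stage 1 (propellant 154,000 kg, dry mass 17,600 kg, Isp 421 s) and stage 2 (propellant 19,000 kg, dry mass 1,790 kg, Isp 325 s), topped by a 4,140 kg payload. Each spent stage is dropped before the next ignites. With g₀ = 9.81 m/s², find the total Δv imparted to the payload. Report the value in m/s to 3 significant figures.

Ignition mass of stage 1 = 154,000+17,600 + 19,000+1,790 + 4,140 = 196,530 kg.
Stage 1: m₀ = 196,530 kg, m_f = 196,530 − 154,000 = 42,530 kg; Δv = 421×9.81×ln(4.621) = 4130.0×1.5306 ≈ 6321 m/s.
Stage 2: m₀ = 24,930 kg, m_f = 24,930 − 19,000 = 5,930 kg; Δv = 325×9.81×ln(4.204) = 3188.2×1.4360 ≈ 4578 m/s.
Total Δv = 6321 + 4578 = 10899 m/s.

Δv ≈ 10900 m/s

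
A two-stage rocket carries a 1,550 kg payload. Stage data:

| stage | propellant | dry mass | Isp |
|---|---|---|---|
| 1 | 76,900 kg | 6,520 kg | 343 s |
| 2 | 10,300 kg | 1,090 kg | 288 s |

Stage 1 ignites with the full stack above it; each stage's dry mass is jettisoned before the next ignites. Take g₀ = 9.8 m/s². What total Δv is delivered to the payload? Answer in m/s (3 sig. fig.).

Δv ≈ 9860 m/s

Ignition mass of stage 1 = 76,900+6,520 + 10,300+1,090 + 1,550 = 96,360 kg.
Stage 1: m₀ = 96,360 kg, m_f = 96,360 − 76,900 = 19,460 kg; Δv = 343×9.8×ln(4.952) = 3361.4×1.5997 ≈ 5377 m/s.
Stage 2: m₀ = 12,940 kg, m_f = 12,940 − 10,300 = 2,640 kg; Δv = 288×9.8×ln(4.902) = 2822.4×1.5895 ≈ 4486 m/s.
Total Δv = 5377 + 4486 = 9863 m/s.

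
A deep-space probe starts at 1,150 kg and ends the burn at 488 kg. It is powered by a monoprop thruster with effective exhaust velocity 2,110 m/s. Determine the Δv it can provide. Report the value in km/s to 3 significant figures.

Δv ≈ 1.81 km/s

Δv = v_e · ln(m₀/m_f) = 2110.0 × ln(2.357) = 2110.0 × 0.8572 ≈ 1808.7 m/s.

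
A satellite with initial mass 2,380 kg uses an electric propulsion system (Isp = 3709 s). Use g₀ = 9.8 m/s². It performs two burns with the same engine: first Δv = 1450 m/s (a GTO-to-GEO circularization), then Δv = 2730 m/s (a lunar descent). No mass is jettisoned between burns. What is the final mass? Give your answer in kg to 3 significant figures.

v_e = Isp · g₀ = 3709 × 9.8 = 36348.2 m/s.
After the first burn: m = 2380 × exp(−1450/36348.2) = 2380 × 0.96089 = 2,286.92 kg.
After the second burn: m = 2,286.92 × exp(−2730/36348.2) = 2,286.92 × 0.92764 = 2,121.44 kg.

final mass ≈ 2120 kg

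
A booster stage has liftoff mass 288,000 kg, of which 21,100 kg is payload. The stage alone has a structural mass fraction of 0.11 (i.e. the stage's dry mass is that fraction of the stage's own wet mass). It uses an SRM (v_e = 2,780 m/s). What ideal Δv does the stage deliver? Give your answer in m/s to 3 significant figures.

Stage wet mass = m₀ − payload = 288,000 − 21,100 = 266,900 kg.
Stage dry mass = ε × stage wet mass = 0.11 × 266,900 = 29,359 kg.
Burnout mass m_f = stage dry + payload = 29,359 + 21,100 = 50,459 kg.
Using Δv = v_e ln(m₀/m_f): Δv = v_e · ln(288,000/50,459) = 2780.0 × ln(5.708) = 2780.0 × 1.7418 ≈ 4842 m/s.

Δv ≈ 4840 m/s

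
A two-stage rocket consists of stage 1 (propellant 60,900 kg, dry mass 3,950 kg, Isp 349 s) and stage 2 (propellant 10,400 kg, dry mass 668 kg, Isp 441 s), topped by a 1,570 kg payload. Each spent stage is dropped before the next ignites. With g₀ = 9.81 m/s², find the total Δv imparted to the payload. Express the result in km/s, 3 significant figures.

Ignition mass of stage 1 = 60,900+3,950 + 10,400+668 + 1,570 = 77,488 kg.
Stage 1: m₀ = 77,488 kg, m_f = 77,488 − 60,900 = 16,588 kg; Δv = 349×9.81×ln(4.671) = 3423.7×1.5414 ≈ 5277 m/s.
Stage 2: m₀ = 12,638 kg, m_f = 12,638 − 10,400 = 2,238 kg; Δv = 441×9.81×ln(5.647) = 4326.2×1.7311 ≈ 7489 m/s.
Total Δv = 5277 + 7489 = 12766 m/s.

Δv ≈ 12.8 km/s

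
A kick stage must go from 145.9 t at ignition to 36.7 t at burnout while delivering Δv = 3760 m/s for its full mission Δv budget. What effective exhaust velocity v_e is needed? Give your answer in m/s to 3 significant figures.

ln(m₀/m_f) = ln(145900/36700) = ln(3.975) = 1.3801.
By the Tsiolkovsky rocket equation, v_e = Δv / ln(m₀/m_f) = 3760 / 1.3801 = 2724.4 m/s.

v_e ≈ 2720 m/s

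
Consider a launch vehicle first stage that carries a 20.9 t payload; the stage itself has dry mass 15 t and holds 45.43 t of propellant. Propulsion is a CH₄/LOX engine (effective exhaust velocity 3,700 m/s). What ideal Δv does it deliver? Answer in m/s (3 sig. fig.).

m₀ = payload + dry + propellant = 20.9 + 15 + 45.43 = 81.33 t.
m_f = payload + dry = 20.9 + 15 = 35.9 t.
Δv = v_e · ln(m₀/m_f) = 3700.0 × ln(2.265) = 3700.0 × 0.8178 ≈ 3025.8 m/s.

Δv ≈ 3030 m/s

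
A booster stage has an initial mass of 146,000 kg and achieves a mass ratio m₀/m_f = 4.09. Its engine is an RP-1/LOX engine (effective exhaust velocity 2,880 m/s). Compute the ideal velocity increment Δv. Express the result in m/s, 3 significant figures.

Δv ≈ 4060 m/s

By the Tsiolkovsky rocket equation, Δv = v_e · ln(4.09) = 2880.0 × 1.4085 ≈ 4056.6 m/s.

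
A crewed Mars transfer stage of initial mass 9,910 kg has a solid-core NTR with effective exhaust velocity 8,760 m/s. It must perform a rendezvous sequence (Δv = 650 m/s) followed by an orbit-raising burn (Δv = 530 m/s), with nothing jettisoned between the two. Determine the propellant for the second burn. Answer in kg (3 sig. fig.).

propellant for the second burn ≈ 540 kg

After the first burn: m = 9910 × exp(−650/8760.0) = 9910 × 0.92849 = 9,201.34 kg.
After the second burn: m = 9,201.34 × exp(−530/8760.0) = 9,201.34 × 0.94129 = 8,661.13 kg.
Second-burn propellant = 9,201.34 − 8,661.13 = 540.21 kg.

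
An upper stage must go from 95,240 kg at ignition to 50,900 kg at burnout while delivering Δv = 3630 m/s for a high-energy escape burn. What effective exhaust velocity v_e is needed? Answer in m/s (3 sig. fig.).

v_e ≈ 5790 m/s

ln(m₀/m_f) = ln(95240/50900) = ln(1.871) = 0.6265.
v_e = Δv / ln(m₀/m_f) = 3630 / 0.6265 = 5793.8 m/s.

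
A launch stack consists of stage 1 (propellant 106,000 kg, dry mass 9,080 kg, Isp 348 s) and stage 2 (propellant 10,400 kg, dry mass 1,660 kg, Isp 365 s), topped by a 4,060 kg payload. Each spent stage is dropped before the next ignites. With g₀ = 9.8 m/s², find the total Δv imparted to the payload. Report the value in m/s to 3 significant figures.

Δv ≈ 9330 m/s

Ignition mass of stage 1 = 106,000+9,080 + 10,400+1,660 + 4,060 = 131,200 kg.
Stage 1: m₀ = 131,200 kg, m_f = 131,200 − 106,000 = 25,200 kg; Δv = 348×9.8×ln(5.206) = 3410.4×1.6499 ≈ 5627 m/s.
Stage 2: m₀ = 16,120 kg, m_f = 16,120 − 10,400 = 5,720 kg; Δv = 365×9.8×ln(2.818) = 3577.0×1.0361 ≈ 3706 m/s.
Total Δv = 5627 + 3706 = 9333 m/s.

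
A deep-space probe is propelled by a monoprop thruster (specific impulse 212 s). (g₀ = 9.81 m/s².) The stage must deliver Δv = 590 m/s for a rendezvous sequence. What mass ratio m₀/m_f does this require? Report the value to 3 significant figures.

v_e = Isp · g₀ = 212 × 9.81 = 2079.7 m/s.
m₀/m_f = exp(Δv / v_e) = exp(590 / 2079.7) = exp(0.2837) = 1.3280.

mass ratio ≈ 1.33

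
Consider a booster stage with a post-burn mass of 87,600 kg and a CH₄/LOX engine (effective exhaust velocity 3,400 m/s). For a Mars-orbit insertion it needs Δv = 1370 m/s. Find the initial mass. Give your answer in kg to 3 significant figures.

initial mass ≈ 131000 kg

By the Tsiolkovsky rocket equation, m₀/m_f = exp(Δv / v_e) = exp(1370 / 3400.0) = exp(0.4029) = 1.4962.
m₀ = m_f × 1.4962 = 87,600 × 1.4962 = 131,067 kg.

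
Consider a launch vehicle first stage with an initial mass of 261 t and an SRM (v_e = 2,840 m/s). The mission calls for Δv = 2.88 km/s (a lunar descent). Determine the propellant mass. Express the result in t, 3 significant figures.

m₀/m_f = exp(Δv / v_e) = exp(2880 / 2840.0) = exp(1.0141) = 2.7568.
m_f = 261 / 2.7568 = 94.675 t, so propellant = m₀ − m_f = 261 − 94.675 = 166.325 t.

propellant mass ≈ 166 t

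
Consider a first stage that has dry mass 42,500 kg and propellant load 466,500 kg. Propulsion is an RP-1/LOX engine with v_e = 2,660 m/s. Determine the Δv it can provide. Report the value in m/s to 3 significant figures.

Δv ≈ 6600 m/s

m₀ = m_dry + m_prop = 42,500 + 466,500 = 509,000 kg.
Δv = v_e · ln(m₀/m_f) = 2660.0 × ln(11.98) = 2660.0 × 2.4829 ≈ 6604.6 m/s.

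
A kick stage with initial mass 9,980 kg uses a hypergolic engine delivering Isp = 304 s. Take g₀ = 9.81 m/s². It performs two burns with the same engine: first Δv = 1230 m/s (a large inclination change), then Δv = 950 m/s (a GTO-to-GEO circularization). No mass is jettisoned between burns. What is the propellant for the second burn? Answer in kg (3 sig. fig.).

propellant for the second burn ≈ 1800 kg

v_e = Isp · g₀ = 304 × 9.81 = 2982.2 m/s.
After the first burn: m = 9980 × exp(−1230/2982.2) = 9980 × 0.66203 = 6,607.06 kg.
After the second burn: m = 6,607.06 × exp(−950/2982.2) = 6,607.06 × 0.72720 = 4,804.65 kg.
Second-burn propellant = 6,607.06 − 4,804.65 = 1,802.41 kg.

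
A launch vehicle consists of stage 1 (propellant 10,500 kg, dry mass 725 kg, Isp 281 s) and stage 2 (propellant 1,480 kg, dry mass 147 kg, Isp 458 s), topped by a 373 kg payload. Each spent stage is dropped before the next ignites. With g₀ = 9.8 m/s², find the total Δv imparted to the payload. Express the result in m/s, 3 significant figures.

Ignition mass of stage 1 = 10,500+725 + 1,480+147 + 373 = 13,225 kg.
Stage 1: m₀ = 13,225 kg, m_f = 13,225 − 10,500 = 2,725 kg; Δv = 281×9.8×ln(4.853) = 2753.8×1.5796 ≈ 4350 m/s.
Stage 2: m₀ = 2,000 kg, m_f = 2,000 − 1,480 = 520 kg; Δv = 458×9.8×ln(3.846) = 4488.4×1.3471 ≈ 6046 m/s.
Total Δv = 4350 + 6046 = 10396 m/s.

Δv ≈ 10400 m/s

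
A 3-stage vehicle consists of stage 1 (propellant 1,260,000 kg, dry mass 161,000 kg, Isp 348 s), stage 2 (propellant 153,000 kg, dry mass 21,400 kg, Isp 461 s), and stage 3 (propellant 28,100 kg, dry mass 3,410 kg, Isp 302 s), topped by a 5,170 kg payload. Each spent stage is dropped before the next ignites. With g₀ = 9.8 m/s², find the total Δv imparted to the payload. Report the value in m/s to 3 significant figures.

Ignition mass of stage 1 = 1,260,000+161,000 + 153,000+21,400 + 28,100+3,410 + 5,170 = 1,632,080 kg.
Stage 1: m₀ = 1,632,080 kg, m_f = 1,632,080 − 1,260,000 = 372,080 kg; Δv = 348×9.8×ln(4.386) = 3410.4×1.4785 ≈ 5042 m/s.
Stage 2: m₀ = 211,080 kg, m_f = 211,080 − 153,000 = 58,080 kg; Δv = 461×9.8×ln(3.634) = 4517.8×1.2904 ≈ 5830 m/s.
Stage 3: m₀ = 36,680 kg, m_f = 36,680 − 28,100 = 8,580 kg; Δv = 302×9.8×ln(4.275) = 2959.6×1.4528 ≈ 4300 m/s.
Total Δv = 5042 + 5830 + 4300 = 15172 m/s.

Δv ≈ 15200 m/s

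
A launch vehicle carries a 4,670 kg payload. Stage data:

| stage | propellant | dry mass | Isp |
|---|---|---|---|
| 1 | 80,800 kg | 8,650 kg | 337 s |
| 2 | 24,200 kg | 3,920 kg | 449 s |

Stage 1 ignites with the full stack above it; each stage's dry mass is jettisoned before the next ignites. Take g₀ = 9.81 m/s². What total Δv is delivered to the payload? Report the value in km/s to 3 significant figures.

Ignition mass of stage 1 = 80,800+8,650 + 24,200+3,920 + 4,670 = 122,240 kg.
Stage 1: m₀ = 122,240 kg, m_f = 122,240 − 80,800 = 41,440 kg; Δv = 337×9.81×ln(2.95) = 3306.0×1.0817 ≈ 3576 m/s.
Stage 2: m₀ = 32,790 kg, m_f = 32,790 − 24,200 = 8,590 kg; Δv = 449×9.81×ln(3.817) = 4404.7×1.3395 ≈ 5900 m/s.
Total Δv = 3576 + 5900 = 9476 m/s.

Δv ≈ 9.48 km/s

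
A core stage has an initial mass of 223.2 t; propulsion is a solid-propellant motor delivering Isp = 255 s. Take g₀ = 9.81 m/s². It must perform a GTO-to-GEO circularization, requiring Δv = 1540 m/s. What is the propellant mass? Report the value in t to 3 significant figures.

v_e = Isp · g₀ = 255 × 9.81 = 2501.6 m/s.
Using Δv = v_e ln(m₀/m_f): m₀/m_f = exp(Δv / v_e) = exp(1540 / 2501.6) = exp(0.6156) = 1.8508.
m_f = 223.2 / 1.8508 = 120.596 t, so propellant = m₀ − m_f = 223.2 − 120.596 = 102.604 t.

propellant mass ≈ 103 t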